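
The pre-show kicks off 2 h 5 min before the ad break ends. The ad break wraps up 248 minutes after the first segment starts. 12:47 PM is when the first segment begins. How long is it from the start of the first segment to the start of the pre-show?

The ad break ends at 12:47 PM + 248 min = 4:55 PM.
The pre-show starts at 4:55 PM − 125 min = 2:50 PM.
From 12:47 PM to 2:50 PM is 123 minutes.

123 minutes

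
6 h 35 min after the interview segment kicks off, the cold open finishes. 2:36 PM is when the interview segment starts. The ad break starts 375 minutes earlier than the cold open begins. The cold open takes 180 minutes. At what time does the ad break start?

The cold open ends at 2:36 PM + 395 min = 9:11 PM.
The cold open starts at 9:11 PM − 180 min = 6:11 PM.
The ad break starts at 6:11 PM − 375 min = 11:56 AM.

11:56 AM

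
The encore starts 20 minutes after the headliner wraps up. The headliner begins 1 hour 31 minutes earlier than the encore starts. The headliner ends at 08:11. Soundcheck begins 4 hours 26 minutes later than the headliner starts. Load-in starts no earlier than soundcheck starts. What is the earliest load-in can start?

The encore starts at 08:11 + 20 min = 08:31.
The headliner starts at 08:31 − 91 min = 07:00.
Soundcheck starts at 07:00 + 266 min = 11:26.
Load-in is bounded by soundcheck, so the earliest it can start is 11:26.

11:26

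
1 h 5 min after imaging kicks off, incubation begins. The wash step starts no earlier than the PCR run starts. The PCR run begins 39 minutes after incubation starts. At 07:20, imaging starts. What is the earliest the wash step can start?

Incubation starts at 07:20 + 65 min = 08:25.
The PCR run starts at 08:25 + 39 min = 09:04.
The wash step is bounded by the PCR run, so the earliest it can start is 09:04.

09:04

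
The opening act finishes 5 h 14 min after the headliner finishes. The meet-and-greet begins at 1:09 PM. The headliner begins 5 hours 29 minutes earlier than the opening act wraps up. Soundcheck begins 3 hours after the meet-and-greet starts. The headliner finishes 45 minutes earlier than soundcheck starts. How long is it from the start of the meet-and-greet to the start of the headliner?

120 minutes

Soundcheck starts at 1:09 PM + 180 min = 4:09 PM.
The headliner ends at 4:09 PM − 45 min = 3:24 PM.
The opening act ends at 3:24 PM + 314 min = 8:38 PM.
The headliner starts at 8:38 PM − 329 min = 3:09 PM.
From 1:09 PM to 3:09 PM is 120 minutes.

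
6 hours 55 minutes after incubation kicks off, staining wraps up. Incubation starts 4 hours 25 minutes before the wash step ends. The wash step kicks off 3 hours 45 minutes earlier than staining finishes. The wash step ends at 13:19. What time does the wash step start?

Incubation starts at 13:19 − 265 min = 08:54.
Staining ends at 08:54 + 415 min = 15:49.
The wash step starts at 15:49 − 225 min = 12:04.

12:04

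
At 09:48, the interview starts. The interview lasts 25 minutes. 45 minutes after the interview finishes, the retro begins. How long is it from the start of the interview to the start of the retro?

1 hour 10 minutes

The interview ends at 09:48 + 25 min = 10:13.
The retro starts at 10:13 + 45 min = 10:58.
From 09:48 to 10:58 is 1 hour 10 minutes.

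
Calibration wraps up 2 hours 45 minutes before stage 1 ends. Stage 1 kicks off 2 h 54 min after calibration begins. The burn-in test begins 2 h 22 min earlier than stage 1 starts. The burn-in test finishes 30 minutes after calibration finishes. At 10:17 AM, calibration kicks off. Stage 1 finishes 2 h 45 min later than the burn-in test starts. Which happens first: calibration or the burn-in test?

Stage 1 starts at 10:17 AM + 174 min = 1:11 PM.
The burn-in test starts at 1:11 PM − 142 min = 10:49 AM.
Calibration starts at 10:17 AM and the burn-in test starts at 10:49 AM, so calibration is first.

calibration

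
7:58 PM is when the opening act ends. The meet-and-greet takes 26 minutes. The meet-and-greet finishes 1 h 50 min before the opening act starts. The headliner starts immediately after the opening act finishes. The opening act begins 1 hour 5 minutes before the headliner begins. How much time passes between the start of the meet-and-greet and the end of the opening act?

201 minutes

The headliner starts at 7:58 PM.
The opening act starts at 7:58 PM − 65 min = 6:53 PM.
The meet-and-greet ends at 6:53 PM − 110 min = 5:03 PM.
The meet-and-greet starts at 5:03 PM − 26 min = 4:37 PM.
From 4:37 PM to 7:58 PM is 201 minutes.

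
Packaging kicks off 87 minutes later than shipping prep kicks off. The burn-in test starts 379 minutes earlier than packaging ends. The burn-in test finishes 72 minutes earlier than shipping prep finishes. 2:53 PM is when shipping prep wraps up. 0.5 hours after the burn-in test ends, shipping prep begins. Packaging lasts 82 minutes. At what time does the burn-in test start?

10:41 AM

The burn-in test ends at 2:53 PM − 72 min = 1:41 PM.
Shipping prep starts at 1:41 PM + 30 min = 2:11 PM.
Packaging starts at 2:11 PM + 87 min = 3:38 PM.
Packaging ends at 3:38 PM + 82 min = 5:00 PM.
The burn-in test starts at 5:00 PM − 379 min = 10:41 AM.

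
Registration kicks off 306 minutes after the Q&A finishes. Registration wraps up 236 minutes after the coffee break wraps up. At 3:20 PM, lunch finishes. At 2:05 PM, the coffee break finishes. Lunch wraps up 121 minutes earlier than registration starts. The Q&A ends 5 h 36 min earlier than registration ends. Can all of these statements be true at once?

Registration ends at 2:05 PM + 236 min = 6:01 PM.
The Q&A ends at 6:01 PM − 336 min = 12:25 PM.
Registration starts at 12:25 PM + 306 min = 5:31 PM.
Lunch ends at 5:31 PM − 121 min = 3:30 PM.
But lunch is also said to end at 3:20 PM — a 10-minute conflict.

No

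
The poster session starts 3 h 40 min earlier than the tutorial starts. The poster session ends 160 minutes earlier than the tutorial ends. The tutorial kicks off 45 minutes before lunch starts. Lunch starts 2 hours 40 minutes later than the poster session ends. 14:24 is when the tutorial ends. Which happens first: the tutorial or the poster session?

The poster session ends at 14:24 − 160 min = 11:44.
Lunch starts at 11:44 + 160 min = 14:24.
The tutorial starts at 14:24 − 45 min = 13:39.
The poster session starts at 13:39 − 220 min = 09:59.
The tutorial starts at 13:39 and the poster session starts at 09:59, so the poster session is first.

the poster session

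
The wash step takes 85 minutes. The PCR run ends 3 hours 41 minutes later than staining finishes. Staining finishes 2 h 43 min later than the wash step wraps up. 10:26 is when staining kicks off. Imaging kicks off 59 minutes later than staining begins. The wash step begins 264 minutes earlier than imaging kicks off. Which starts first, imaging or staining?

staining

Imaging starts at 10:26 + 59 min = 11:25.
Imaging starts at 11:25 and staining starts at 10:26, so staining is first.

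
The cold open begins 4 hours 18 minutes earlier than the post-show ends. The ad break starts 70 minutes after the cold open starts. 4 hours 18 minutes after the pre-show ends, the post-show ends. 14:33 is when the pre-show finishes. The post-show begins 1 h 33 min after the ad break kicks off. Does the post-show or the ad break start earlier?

The post-show ends at 14:33 + 258 min = 18:51.
The cold open starts at 18:51 − 258 min = 14:33.
The ad break starts at 14:33 + 70 min = 15:43.
The post-show starts at 15:43 + 93 min = 17:16.
The post-show starts at 17:16 and the ad break starts at 15:43, so the ad break is first.

the ad break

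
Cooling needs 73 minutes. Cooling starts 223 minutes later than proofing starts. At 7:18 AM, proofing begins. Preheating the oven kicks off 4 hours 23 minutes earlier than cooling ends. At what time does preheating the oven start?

7:51 AM

Cooling starts at 7:18 AM + 223 min = 11:01 AM.
Cooling ends at 11:01 AM + 73 min = 12:14 PM.
Preheating the oven starts at 12:14 PM − 263 min = 7:51 AM.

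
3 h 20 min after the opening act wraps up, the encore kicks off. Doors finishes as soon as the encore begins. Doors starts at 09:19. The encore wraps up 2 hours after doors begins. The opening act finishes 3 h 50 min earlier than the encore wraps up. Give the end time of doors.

The encore ends at 09:19 + 120 min = 11:19.
The opening act ends at 11:19 − 230 min = 07:29.
The encore starts at 07:29 + 200 min = 10:49.
So doors ends at 10:49.

10:49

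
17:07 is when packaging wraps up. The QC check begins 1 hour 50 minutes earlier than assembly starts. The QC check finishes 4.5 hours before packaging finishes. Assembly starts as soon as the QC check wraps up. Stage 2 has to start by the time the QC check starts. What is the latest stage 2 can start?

The QC check ends at 17:07 − 270 min = 12:37.
So assembly starts at 12:37.
The QC check starts at 12:37 − 110 min = 10:47.
Stage 2 is bounded by the QC check, so the latest it can start is 10:47.

10:47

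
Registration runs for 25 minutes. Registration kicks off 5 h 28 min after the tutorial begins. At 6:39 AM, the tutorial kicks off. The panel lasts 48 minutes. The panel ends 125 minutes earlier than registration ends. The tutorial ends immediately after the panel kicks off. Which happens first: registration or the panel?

Registration starts at 6:39 AM + 328 min = 12:07 PM.
Registration ends at 12:07 PM + 25 min = 12:32 PM.
The panel ends at 12:32 PM − 125 min = 10:27 AM.
The panel starts at 10:27 AM − 48 min = 9:39 AM.
Registration starts at 12:07 PM and the panel starts at 9:39 AM, so the panel is first.

the panel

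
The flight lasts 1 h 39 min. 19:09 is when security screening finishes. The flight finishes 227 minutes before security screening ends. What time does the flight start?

13:43

The flight ends at 19:09 − 227 min = 15:22.
The flight starts at 15:22 − 99 min = 13:43.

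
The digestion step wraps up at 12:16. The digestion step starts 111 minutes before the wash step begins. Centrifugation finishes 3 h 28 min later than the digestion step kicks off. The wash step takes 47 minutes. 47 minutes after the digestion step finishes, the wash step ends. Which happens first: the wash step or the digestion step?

the digestion step

The wash step ends at 12:16 + 47 min = 13:03.
The wash step starts at 13:03 − 47 min = 12:16.
The digestion step starts at 12:16 − 111 min = 10:25.
The wash step starts at 12:16 and the digestion step starts at 10:25, so the digestion step is first.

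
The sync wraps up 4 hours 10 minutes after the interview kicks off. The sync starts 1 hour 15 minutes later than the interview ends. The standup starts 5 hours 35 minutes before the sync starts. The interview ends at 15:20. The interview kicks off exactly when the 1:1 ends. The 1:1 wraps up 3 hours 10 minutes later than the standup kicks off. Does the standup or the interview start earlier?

The sync starts at 15:20 + 75 min = 16:35.
The standup starts at 16:35 − 335 min = 11:00.
The 1:1 ends at 11:00 + 190 min = 14:10.
So the interview starts at 14:10.
The standup starts at 11:00 and the interview starts at 14:10, so the standup is first.

the standup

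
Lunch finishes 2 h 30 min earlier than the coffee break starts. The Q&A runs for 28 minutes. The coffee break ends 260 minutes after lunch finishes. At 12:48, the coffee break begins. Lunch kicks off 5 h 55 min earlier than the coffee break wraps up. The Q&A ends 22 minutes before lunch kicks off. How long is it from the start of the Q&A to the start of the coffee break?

4 h 55 min

Lunch ends at 12:48 − 150 min = 10:18.
The coffee break ends at 10:18 + 260 min = 14:38.
Lunch starts at 14:38 − 355 min = 08:43.
The Q&A ends at 08:43 − 22 min = 08:21.
The Q&A starts at 08:21 − 28 min = 07:53.
From 07:53 to 12:48 is 4 h 55 min.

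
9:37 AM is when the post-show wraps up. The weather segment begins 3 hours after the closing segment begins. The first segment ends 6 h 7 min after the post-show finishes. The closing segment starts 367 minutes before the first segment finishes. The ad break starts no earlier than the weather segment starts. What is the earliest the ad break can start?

12:37 PM

The first segment ends at 9:37 AM + 367 min = 3:44 PM.
The closing segment starts at 3:44 PM − 367 min = 9:37 AM.
The weather segment starts at 9:37 AM + 180 min = 12:37 PM.
The ad break is bounded by the weather segment, so the earliest it can start is 12:37 PM.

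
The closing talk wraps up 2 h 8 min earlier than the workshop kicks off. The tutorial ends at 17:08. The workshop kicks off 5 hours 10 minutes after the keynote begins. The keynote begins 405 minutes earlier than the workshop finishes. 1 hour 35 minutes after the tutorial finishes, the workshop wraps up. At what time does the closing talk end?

The workshop ends at 17:08 + 95 min = 18:43.
The keynote starts at 18:43 − 405 min = 11:58.
The workshop starts at 11:58 + 310 min = 17:08.
The closing talk ends at 17:08 − 128 min = 15:00.

15:00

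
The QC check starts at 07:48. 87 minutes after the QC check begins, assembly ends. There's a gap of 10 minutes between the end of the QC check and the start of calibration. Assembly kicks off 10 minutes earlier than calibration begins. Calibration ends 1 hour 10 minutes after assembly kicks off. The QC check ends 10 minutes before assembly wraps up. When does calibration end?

10:15

Assembly ends at 07:48 + 87 min = 09:15.
The QC check ends at 09:15 − 10 min = 09:05.
Calibration starts at 09:05 + 10 min = 09:15.
Assembly starts at 09:15 − 10 min = 09:05.
Calibration ends at 09:05 + 70 min = 10:15.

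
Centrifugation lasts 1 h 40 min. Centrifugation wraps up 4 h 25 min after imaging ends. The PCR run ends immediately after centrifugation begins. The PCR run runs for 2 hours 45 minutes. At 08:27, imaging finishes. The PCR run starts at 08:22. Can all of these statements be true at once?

No

Centrifugation ends at 08:27 + 265 min = 12:52.
Centrifugation starts at 12:52 − 100 min = 11:12.
So the PCR run ends at 11:12.
The PCR run starts at 11:12 − 165 min = 08:27.
But the PCR run is also said to start at 08:22 — a 5-minute conflict.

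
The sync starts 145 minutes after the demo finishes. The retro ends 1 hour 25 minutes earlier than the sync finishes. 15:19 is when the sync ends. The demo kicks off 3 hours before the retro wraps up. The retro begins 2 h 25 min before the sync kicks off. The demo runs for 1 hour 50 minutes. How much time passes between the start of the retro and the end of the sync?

2 hours 35 minutes

The retro ends at 15:19 − 85 min = 13:54.
The demo starts at 13:54 − 180 min = 10:54.
The demo ends at 10:54 + 110 min = 12:44.
The sync starts at 12:44 + 145 min = 15:09.
The retro starts at 15:09 − 145 min = 12:44.
From 12:44 to 15:19 is 2 hours 35 minutes.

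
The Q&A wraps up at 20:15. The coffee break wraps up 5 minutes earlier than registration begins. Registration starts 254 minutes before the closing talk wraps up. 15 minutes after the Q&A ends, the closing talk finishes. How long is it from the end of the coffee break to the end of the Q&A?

The closing talk ends at 20:15 + 15 min = 20:30.
Registration starts at 20:30 − 254 min = 16:16.
The coffee break ends at 16:16 − 5 min = 16:11.
From 16:11 to 20:15 is 244 minutes.

244 minutes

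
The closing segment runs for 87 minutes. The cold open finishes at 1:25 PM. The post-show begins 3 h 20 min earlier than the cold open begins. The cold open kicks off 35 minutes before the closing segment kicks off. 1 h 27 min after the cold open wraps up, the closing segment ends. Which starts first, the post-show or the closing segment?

The closing segment ends at 1:25 PM + 87 min = 2:52 PM.
The closing segment starts at 2:52 PM − 87 min = 1:25 PM.
The cold open starts at 1:25 PM − 35 min = 12:50 PM.
The post-show starts at 12:50 PM − 200 min = 9:30 AM.
The post-show starts at 9:30 AM and the closing segment starts at 1:25 PM, so the post-show is first.

the post-show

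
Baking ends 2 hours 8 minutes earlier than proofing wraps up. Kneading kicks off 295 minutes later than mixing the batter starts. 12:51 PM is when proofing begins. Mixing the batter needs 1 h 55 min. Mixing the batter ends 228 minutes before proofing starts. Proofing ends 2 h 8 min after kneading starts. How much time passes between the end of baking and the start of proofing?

48 minutes

Mixing the batter ends at 12:51 PM − 228 min = 9:03 AM.
Mixing the batter starts at 9:03 AM − 115 min = 7:08 AM.
Kneading starts at 7:08 AM + 295 min = 12:03 PM.
Proofing ends at 12:03 PM + 128 min = 2:11 PM.
Baking ends at 2:11 PM − 128 min = 12:03 PM.
From 12:03 PM to 12:51 PM is 48 minutes.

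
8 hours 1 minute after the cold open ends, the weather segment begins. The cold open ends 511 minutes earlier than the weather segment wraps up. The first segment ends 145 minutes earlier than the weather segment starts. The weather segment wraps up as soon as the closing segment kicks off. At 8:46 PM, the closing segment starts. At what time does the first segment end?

The weather segment ends at 8:46 PM.
The cold open ends at 8:46 PM − 511 min = 12:15 PM.
The weather segment starts at 12:15 PM + 481 min = 8:16 PM.
The first segment ends at 8:16 PM − 145 min = 5:51 PM.

5:51 PM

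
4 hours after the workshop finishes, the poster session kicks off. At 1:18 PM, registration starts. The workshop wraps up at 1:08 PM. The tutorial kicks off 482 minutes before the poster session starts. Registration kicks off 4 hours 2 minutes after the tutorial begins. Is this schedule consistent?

No

The poster session starts at 1:08 PM + 240 min = 5:08 PM.
The tutorial starts at 5:08 PM − 482 min = 9:06 AM.
Registration starts at 9:06 AM + 242 min = 1:08 PM.
But registration is also said to start at 1:18 PM — a 10-minute conflict.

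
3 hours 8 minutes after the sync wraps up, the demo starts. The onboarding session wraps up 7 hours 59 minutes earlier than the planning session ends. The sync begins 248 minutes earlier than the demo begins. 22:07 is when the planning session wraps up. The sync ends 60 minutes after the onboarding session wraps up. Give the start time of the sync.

14:08

The onboarding session ends at 22:07 − 479 min = 14:08.
The sync ends at 14:08 + 60 min = 15:08.
The demo starts at 15:08 + 188 min = 18:16.
The sync starts at 18:16 − 248 min = 14:08.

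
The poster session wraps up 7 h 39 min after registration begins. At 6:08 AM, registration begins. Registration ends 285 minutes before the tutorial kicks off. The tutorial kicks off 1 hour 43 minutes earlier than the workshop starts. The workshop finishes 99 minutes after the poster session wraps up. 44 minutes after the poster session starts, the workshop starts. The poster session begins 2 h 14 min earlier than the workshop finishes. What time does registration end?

7:28 AM

The poster session ends at 6:08 AM + 459 min = 1:47 PM.
The workshop ends at 1:47 PM + 99 min = 3:26 PM.
The poster session starts at 3:26 PM − 134 min = 1:12 PM.
The workshop starts at 1:12 PM + 44 min = 1:56 PM.
The tutorial starts at 1:56 PM − 103 min = 12:13 PM.
Registration ends at 12:13 PM − 285 min = 7:28 AM.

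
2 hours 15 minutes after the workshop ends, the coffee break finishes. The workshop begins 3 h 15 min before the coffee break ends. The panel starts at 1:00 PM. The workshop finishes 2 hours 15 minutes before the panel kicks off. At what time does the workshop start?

9:45 AM

The workshop ends at 1:00 PM − 135 min = 10:45 AM.
The coffee break ends at 10:45 AM + 135 min = 1:00 PM.
The workshop starts at 1:00 PM − 195 min = 9:45 AM.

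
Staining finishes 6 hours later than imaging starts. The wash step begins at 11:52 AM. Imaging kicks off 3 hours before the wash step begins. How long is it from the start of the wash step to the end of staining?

180 minutes

Imaging starts at 11:52 AM − 180 min = 8:52 AM.
Staining ends at 8:52 AM + 360 min = 2:52 PM.
From 11:52 AM to 2:52 PM is 180 minutes.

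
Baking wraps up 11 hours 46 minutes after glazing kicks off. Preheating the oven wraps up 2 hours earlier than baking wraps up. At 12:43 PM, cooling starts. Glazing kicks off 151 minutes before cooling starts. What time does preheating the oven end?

7:58 PM

Glazing starts at 12:43 PM − 151 min = 10:12 AM.
Baking ends at 10:12 AM + 706 min = 9:58 PM.
Preheating the oven ends at 9:58 PM − 120 min = 7:58 PM.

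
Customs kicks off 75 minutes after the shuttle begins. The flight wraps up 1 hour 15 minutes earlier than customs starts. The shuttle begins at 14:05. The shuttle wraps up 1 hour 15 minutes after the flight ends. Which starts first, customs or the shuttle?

the shuttle

Customs starts at 14:05 + 75 min = 15:20.
Customs starts at 15:20 and the shuttle starts at 14:05, so the shuttle is first.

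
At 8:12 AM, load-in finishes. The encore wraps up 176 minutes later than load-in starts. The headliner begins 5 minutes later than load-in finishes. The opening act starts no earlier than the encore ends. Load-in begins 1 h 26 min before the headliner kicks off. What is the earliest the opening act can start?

The headliner starts at 8:12 AM + 5 min = 8:17 AM.
Load-in starts at 8:17 AM − 86 min = 6:51 AM.
The encore ends at 6:51 AM + 176 min = 9:47 AM.
The opening act is bounded by the encore, so the earliest it can start is 9:47 AM.

9:47 AM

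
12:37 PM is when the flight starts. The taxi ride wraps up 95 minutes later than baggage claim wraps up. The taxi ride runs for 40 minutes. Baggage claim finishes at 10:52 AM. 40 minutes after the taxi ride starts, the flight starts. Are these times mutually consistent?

No

The taxi ride ends at 10:52 AM + 95 min = 12:27 PM.
The taxi ride starts at 12:27 PM − 40 min = 11:47 AM.
The flight starts at 11:47 AM + 40 min = 12:27 PM.
But the flight is also said to start at 12:37 PM — a 10-minute conflict.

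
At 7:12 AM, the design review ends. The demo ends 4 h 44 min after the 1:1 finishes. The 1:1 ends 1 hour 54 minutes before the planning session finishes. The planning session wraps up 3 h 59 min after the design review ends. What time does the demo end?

The planning session ends at 7:12 AM + 239 min = 11:11 AM.
The 1:1 ends at 11:11 AM − 114 min = 9:17 AM.
The demo ends at 9:17 AM + 284 min = 2:01 PM.

2:01 PM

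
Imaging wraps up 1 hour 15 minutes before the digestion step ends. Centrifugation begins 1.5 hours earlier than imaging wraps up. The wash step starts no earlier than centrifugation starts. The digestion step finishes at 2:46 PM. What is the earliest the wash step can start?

12:01 PM

Imaging ends at 2:46 PM − 75 min = 1:31 PM.
Centrifugation starts at 1:31 PM − 90 min = 12:01 PM.
The wash step is bounded by centrifugation, so the earliest it can start is 12:01 PM.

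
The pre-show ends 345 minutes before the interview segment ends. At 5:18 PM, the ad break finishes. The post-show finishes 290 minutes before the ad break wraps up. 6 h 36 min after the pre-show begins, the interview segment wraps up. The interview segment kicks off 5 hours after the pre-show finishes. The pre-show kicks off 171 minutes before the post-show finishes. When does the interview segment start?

3:28 PM

The post-show ends at 5:18 PM − 290 min = 12:28 PM.
The pre-show starts at 12:28 PM − 171 min = 9:37 AM.
The interview segment ends at 9:37 AM + 396 min = 4:13 PM.
The pre-show ends at 4:13 PM − 345 min = 10:28 AM.
The interview segment starts at 10:28 AM + 300 min = 3:28 PM.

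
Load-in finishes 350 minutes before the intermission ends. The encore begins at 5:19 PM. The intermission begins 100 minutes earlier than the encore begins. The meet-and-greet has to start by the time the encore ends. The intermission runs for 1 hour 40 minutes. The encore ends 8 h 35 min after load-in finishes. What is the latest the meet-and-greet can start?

The intermission starts at 5:19 PM − 100 min = 3:39 PM.
The intermission ends at 3:39 PM + 100 min = 5:19 PM.
Load-in ends at 5:19 PM − 350 min = 11:29 AM.
The encore ends at 11:29 AM + 515 min = 8:04 PM.
The meet-and-greet is bounded by the encore, so the latest it can start is 8:04 PM.

8:04 PM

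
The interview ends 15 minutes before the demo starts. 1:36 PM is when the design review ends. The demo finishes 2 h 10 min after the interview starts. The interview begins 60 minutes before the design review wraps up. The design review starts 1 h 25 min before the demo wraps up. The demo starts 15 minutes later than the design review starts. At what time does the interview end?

The interview starts at 1:36 PM − 60 min = 12:36 PM.
The demo ends at 12:36 PM + 130 min = 2:46 PM.
The design review starts at 2:46 PM − 85 min = 1:21 PM.
The demo starts at 1:21 PM + 15 min = 1:36 PM.
The interview ends at 1:36 PM − 15 min = 1:21 PM.

1:21 PM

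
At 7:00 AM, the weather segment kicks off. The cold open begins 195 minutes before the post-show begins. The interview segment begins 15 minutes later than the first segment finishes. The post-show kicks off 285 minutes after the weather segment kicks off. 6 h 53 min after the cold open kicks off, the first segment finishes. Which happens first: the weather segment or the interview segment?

The post-show starts at 7:00 AM + 285 min = 11:45 AM.
The cold open starts at 11:45 AM − 195 min = 8:30 AM.
The first segment ends at 8:30 AM + 413 min = 3:23 PM.
The interview segment starts at 3:23 PM + 15 min = 3:38 PM.
The weather segment starts at 7:00 AM and the interview segment starts at 3:38 PM, so the weather segment is first.

the weather segment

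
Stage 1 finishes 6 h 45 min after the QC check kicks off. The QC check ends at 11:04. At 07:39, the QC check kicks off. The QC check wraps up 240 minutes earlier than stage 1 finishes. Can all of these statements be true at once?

No

Stage 1 ends at 07:39 + 405 min = 14:24.
The QC check ends at 14:24 − 240 min = 10:24.
But the QC check is also said to end at 11:04 — a 40-minute conflict.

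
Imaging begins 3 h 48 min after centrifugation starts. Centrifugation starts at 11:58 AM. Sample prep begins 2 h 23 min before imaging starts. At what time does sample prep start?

1:23 PM

Imaging starts at 11:58 AM + 228 min = 3:46 PM.
Sample prep starts at 3:46 PM − 143 min = 1:23 PM.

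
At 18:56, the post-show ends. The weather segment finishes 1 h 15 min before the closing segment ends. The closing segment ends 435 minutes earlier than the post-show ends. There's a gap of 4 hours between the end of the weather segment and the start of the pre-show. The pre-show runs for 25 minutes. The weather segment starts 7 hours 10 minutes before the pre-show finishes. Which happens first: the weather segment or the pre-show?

The closing segment ends at 18:56 − 435 min = 11:41.
The weather segment ends at 11:41 − 75 min = 10:26.
The pre-show starts at 10:26 + 240 min = 14:26.
The pre-show ends at 14:26 + 25 min = 14:51.
The weather segment starts at 14:51 − 430 min = 07:41.
The weather segment starts at 07:41 and the pre-show starts at 14:26, so the weather segment is first.

the weather segment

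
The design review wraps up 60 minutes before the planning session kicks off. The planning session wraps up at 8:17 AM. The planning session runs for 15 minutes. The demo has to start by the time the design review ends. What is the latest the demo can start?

The planning session starts at 8:17 AM − 15 min = 8:02 AM.
The design review ends at 8:02 AM − 60 min = 7:02 AM.
The demo is bounded by the design review, so the latest it can start is 7:02 AM.

7:02 AM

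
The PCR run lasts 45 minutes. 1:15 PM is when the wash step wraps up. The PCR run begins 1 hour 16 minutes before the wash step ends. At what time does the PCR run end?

12:44 PM

The PCR run starts at 1:15 PM − 76 min = 11:59 AM.
The PCR run ends at 11:59 AM + 45 min = 12:44 PM.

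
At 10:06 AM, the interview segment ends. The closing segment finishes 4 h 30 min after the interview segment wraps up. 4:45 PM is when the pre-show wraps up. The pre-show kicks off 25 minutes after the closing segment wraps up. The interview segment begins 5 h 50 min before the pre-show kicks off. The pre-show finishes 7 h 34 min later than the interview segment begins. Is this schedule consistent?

Yes

The closing segment ends at 10:06 AM + 270 min = 2:36 PM.
The pre-show starts at 2:36 PM + 25 min = 3:01 PM.
The interview segment starts at 3:01 PM − 350 min = 9:11 AM.
The pre-show ends at 9:11 AM + 454 min = 4:45 PM.
That matches the stated 4:45 PM, so the schedule is consistent.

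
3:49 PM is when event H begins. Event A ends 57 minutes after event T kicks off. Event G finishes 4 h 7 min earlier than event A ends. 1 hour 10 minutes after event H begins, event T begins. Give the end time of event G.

Event T starts at 3:49 PM + 70 min = 4:59 PM.
Event A ends at 4:59 PM + 57 min = 5:56 PM.
Event G ends at 5:56 PM − 247 min = 1:49 PM.

1:49 PM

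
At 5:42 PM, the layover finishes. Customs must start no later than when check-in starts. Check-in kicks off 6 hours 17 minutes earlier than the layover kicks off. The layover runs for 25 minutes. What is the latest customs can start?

11:00 AM

The layover starts at 5:42 PM − 25 min = 5:17 PM.
Check-in starts at 5:17 PM − 377 min = 11:00 AM.
Customs is bounded by check-in, so the latest it can start is 11:00 AM.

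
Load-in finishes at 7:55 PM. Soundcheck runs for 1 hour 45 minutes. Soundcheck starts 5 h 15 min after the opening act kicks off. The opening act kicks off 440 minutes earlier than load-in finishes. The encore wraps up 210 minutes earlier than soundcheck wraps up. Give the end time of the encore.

4:05 PM

The opening act starts at 7:55 PM − 440 min = 12:35 PM.
Soundcheck starts at 12:35 PM + 315 min = 5:50 PM.
Soundcheck ends at 5:50 PM + 105 min = 7:35 PM.
The encore ends at 7:35 PM − 210 min = 4:05 PM.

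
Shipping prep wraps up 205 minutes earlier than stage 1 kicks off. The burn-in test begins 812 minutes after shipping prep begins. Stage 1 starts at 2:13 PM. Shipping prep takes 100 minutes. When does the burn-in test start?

10:40 PM

Shipping prep ends at 2:13 PM − 205 min = 10:48 AM.
Shipping prep starts at 10:48 AM − 100 min = 9:08 AM.
The burn-in test starts at 9:08 AM + 812 min = 10:40 PM.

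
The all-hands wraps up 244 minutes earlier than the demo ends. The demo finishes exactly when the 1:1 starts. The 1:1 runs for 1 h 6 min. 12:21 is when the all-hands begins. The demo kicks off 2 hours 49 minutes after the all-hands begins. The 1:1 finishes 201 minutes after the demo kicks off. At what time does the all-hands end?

The demo starts at 12:21 + 169 min = 15:10.
The 1:1 ends at 15:10 + 201 min = 18:31.
The 1:1 starts at 18:31 − 66 min = 17:25.
So the demo ends at 17:25.
The all-hands ends at 17:25 − 244 min = 13:21.

13:21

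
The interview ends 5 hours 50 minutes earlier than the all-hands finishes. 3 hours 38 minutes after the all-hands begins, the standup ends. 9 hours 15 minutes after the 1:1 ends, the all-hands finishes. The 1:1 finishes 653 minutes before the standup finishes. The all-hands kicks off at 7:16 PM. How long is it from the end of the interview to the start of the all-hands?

3 hours 50 minutes

The standup ends at 7:16 PM + 218 min = 10:54 PM.
The 1:1 ends at 10:54 PM − 653 min = 12:01 PM.
The all-hands ends at 12:01 PM + 555 min = 9:16 PM.
The interview ends at 9:16 PM − 350 min = 3:26 PM.
From 3:26 PM to 7:16 PM is 3 hours 50 minutes.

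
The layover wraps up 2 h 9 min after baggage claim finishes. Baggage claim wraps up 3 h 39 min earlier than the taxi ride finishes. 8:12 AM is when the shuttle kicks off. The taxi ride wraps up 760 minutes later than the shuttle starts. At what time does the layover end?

The taxi ride ends at 8:12 AM + 760 min = 8:52 PM.
Baggage claim ends at 8:52 PM − 219 min = 5:13 PM.
The layover ends at 5:13 PM + 129 min = 7:22 PM.

7:22 PM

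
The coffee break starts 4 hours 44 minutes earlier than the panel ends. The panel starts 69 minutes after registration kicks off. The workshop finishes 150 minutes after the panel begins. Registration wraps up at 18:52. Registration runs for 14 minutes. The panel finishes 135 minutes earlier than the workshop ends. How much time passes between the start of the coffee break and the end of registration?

214 minutes

Registration starts at 18:52 − 14 min = 18:38.
The panel starts at 18:38 + 69 min = 19:47.
The workshop ends at 19:47 + 150 min = 22:17.
The panel ends at 22:17 − 135 min = 20:02.
The coffee break starts at 20:02 − 284 min = 15:18.
From 15:18 to 18:52 is 214 minutes.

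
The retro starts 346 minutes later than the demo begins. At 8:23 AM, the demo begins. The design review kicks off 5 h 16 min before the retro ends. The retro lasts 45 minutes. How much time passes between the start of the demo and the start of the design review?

The retro starts at 8:23 AM + 346 min = 2:09 PM.
The retro ends at 2:09 PM + 45 min = 2:54 PM.
The design review starts at 2:54 PM − 316 min = 9:38 AM.
From 8:23 AM to 9:38 AM is 1 h 15 min.

1 h 15 min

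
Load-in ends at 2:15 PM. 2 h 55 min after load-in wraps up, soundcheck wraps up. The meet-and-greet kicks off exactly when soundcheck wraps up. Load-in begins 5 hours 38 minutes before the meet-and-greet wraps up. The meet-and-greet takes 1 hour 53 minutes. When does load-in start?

1:25 PM

Soundcheck ends at 2:15 PM + 175 min = 5:10 PM.
So the meet-and-greet starts at 5:10 PM.
The meet-and-greet ends at 5:10 PM + 113 min = 7:03 PM.
Load-in starts at 7:03 PM − 338 min = 1:25 PM.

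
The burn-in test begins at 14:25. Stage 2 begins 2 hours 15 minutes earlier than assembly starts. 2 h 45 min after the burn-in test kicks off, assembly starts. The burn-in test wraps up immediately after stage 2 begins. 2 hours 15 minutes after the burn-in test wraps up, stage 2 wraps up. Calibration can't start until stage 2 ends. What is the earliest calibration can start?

17:10

Assembly starts at 14:25 + 165 min = 17:10.
Stage 2 starts at 17:10 − 135 min = 14:55.
So the burn-in test ends at 14:55.
Stage 2 ends at 14:55 + 135 min = 17:10.
Calibration is bounded by stage 2, so the earliest it can start is 17:10.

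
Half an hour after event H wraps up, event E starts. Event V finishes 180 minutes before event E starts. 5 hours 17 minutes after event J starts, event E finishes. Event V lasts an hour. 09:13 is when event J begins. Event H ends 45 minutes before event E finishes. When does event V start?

10:15

Event E ends at 09:13 + 317 min = 14:30.
Event H ends at 14:30 − 45 min = 13:45.
Event E starts at 13:45 + 30 min = 14:15.
Event V ends at 14:15 − 180 min = 11:15.
Event V starts at 11:15 − 60 min = 10:15.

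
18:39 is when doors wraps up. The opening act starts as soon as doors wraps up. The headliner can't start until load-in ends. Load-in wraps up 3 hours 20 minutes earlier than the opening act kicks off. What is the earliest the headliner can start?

The opening act starts at 18:39.
Load-in ends at 18:39 − 200 min = 15:19.
The headliner is bounded by load-in, so the earliest it can start is 15:19.

15:19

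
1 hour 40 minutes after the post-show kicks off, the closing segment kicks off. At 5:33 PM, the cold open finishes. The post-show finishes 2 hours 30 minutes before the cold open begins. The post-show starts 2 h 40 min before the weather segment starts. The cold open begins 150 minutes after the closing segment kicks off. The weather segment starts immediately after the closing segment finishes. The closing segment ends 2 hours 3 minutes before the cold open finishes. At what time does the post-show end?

2:30 PM

The closing segment ends at 5:33 PM − 123 min = 3:30 PM.
So the weather segment starts at 3:30 PM.
The post-show starts at 3:30 PM − 160 min = 12:50 PM.
The closing segment starts at 12:50 PM + 100 min = 2:30 PM.
The cold open starts at 2:30 PM + 150 min = 5:00 PM.
The post-show ends at 5:00 PM − 150 min = 2:30 PM.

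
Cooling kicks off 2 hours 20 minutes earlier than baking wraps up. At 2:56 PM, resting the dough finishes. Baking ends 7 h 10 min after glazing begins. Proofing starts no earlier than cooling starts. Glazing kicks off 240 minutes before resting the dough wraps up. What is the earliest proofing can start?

Glazing starts at 2:56 PM − 240 min = 10:56 AM.
Baking ends at 10:56 AM + 430 min = 6:06 PM.
Cooling starts at 6:06 PM − 140 min = 3:46 PM.
Proofing is bounded by cooling, so the earliest it can start is 3:46 PM.

3:46 PM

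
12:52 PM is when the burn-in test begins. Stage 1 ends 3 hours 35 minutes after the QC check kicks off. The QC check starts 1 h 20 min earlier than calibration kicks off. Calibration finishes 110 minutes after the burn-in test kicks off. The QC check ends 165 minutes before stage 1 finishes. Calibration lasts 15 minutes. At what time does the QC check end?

Calibration ends at 12:52 PM + 110 min = 2:42 PM.
Calibration starts at 2:42 PM − 15 min = 2:27 PM.
The QC check starts at 2:27 PM − 80 min = 1:07 PM.
Stage 1 ends at 1:07 PM + 215 min = 4:42 PM.
The QC check ends at 4:42 PM − 165 min = 1:57 PM.

1:57 PM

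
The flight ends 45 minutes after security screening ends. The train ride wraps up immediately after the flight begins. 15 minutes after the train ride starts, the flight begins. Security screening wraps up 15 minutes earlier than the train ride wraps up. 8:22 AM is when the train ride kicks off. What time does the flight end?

9:07 AM

The flight starts at 8:22 AM + 15 min = 8:37 AM.
So the train ride ends at 8:37 AM.
Security screening ends at 8:37 AM − 15 min = 8:22 AM.
The flight ends at 8:22 AM + 45 min = 9:07 AM.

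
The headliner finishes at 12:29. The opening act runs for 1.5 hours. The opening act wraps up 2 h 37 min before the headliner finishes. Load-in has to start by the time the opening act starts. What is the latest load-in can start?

The opening act ends at 12:29 − 157 min = 09:52.
The opening act starts at 09:52 − 90 min = 08:22.
Load-in is bounded by the opening act, so the latest it can start is 08:22.

08:22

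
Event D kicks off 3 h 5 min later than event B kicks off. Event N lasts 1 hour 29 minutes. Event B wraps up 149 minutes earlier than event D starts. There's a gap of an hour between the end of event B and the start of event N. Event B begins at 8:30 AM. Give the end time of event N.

Event D starts at 8:30 AM + 185 min = 11:35 AM.
Event B ends at 11:35 AM − 149 min = 9:06 AM.
Event N starts at 9:06 AM + 60 min = 10:06 AM.
Event N ends at 10:06 AM + 89 min = 11:35 AM.

11:35 AM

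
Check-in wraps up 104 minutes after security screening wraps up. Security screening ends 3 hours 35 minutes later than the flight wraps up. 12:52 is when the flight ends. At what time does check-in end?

Security screening ends at 12:52 + 215 min = 16:27.
Check-in ends at 16:27 + 104 min = 18:11.

18:11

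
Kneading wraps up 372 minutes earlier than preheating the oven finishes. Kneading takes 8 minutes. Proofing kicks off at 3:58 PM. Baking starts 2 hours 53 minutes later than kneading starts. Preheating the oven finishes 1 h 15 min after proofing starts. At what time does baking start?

1:46 PM

Preheating the oven ends at 3:58 PM + 75 min = 5:13 PM.
Kneading ends at 5:13 PM − 372 min = 11:01 AM.
Kneading starts at 11:01 AM − 8 min = 10:53 AM.
Baking starts at 10:53 AM + 173 min = 1:46 PM.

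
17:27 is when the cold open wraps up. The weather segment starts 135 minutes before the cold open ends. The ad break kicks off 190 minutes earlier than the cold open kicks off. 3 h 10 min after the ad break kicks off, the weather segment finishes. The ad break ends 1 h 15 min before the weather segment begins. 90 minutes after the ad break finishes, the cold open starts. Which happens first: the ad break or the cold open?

The weather segment starts at 17:27 − 135 min = 15:12.
The ad break ends at 15:12 − 75 min = 13:57.
The cold open starts at 13:57 + 90 min = 15:27.
The ad break starts at 15:27 − 190 min = 12:17.
The ad break starts at 12:17 and the cold open starts at 15:27, so the ad break is first.

the ad break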